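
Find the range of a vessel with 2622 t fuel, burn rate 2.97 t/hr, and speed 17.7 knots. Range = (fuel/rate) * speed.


Formula: endurance = fuel / rate; range = endurance * speed
Step 1 — endurance = 2622 / 2.97 = 882.8283 hours
Step 2 — range = 882.8283 * 17.7 ≈ 15626 nautical miles (5 s.f.)

15626 NM


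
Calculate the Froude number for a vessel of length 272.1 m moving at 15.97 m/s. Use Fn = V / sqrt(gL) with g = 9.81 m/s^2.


Formula: Fn = V / sqrt(g * L)
Step 1 — g * L = 9.81 * 272.1 = 2669.301
Step 2 — sqrt(g * L) = sqrt(2669.301) = 51.665278
Step 3 — Fn = 15.97 / 51.665278 ≈ 0.30911 (5 s.f.)

0.30911


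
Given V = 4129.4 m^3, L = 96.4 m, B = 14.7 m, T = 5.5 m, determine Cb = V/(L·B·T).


Formula: Cb = V / (L * B * T)
Step 1 — L * B * T = 96.4 * 14.7 * 5.5 = 7793.94 m^3
Step 2 — Cb = 4129.4 / 7793.94 ≈ 0.52982 (5 s.f.)

0.52982


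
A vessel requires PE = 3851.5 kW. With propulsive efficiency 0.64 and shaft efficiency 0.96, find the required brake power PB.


Formula: PB = PE / (eta_D * eta_S)
Step 1 — combined efficiency = eta_D * eta_S = 0.64 * 0.96 = 0.6144
Step 2 — PB = 3851.5 / 0.6144 ≈ 6268.7 kW (5 s.f.)

6268.7 kW


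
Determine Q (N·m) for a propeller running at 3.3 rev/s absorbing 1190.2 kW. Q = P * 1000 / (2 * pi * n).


Formula: Q = P_W / (2 * pi * n)
Step 1 — P_W = 1190.2 kW * 1000 = 1190200.0 W
Step 2 — 2 * pi * n = 2 * pi * 3.3 = 20.734512
Step 3 — Q = 1190200.0 / 20.734512 ≈ 57402 N·m (5 s.f.)

57402 N·m


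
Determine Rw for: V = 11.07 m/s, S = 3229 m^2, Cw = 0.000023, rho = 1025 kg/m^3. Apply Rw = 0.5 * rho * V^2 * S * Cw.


Formula: Rw = 0.5 * rho * V^2 * S * Cw
Step 1 — V^2 = 11.07^2 = 122.5449
Step 2 — 0.5 * rho * V^2 = 0.5 * 1025 * 122.5449 = 62804.26125
Step 3 — Rw = 62804.26125 * 3229 * 0.000023 ≈ 4664.3 N (5 s.f.)

4664.3 N


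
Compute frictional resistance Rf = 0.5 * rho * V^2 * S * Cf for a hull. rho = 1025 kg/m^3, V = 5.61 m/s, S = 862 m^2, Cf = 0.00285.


Formula: Rf = 0.5 * rho * V^2 * S * Cf
Step 1 — V^2 = 5.61^2 = 31.4721
Step 2 — 0.5 * rho * V^2 = 0.5 * 1025 * 31.4721 = 16129.45125
Step 3 — Rf = 16129.45125 * 862 * 0.00285 ≈ 39625 N (5 s.f.)

39625 N


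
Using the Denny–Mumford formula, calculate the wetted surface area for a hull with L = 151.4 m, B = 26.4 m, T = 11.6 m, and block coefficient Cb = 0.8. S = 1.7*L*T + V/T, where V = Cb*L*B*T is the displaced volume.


Formula: S = 1.7*L*T + V/T with V = Cb*L*B*T, i.e. S = L * (1.7*T + Cb*B)
Step 1 — 1.7*T = 1.7 * 11.6 = 19.72 m
Step 2 — Cb*B = 0.8 * 26.4 = 21.12 m
Step 3 — 1.7*T + Cb*B = 19.72 + 21.12 = 40.84 m
Step 4 — S = 151.4 * 40.84 ≈ 6183.2 m^2 (5 s.f.)

6183.2 m^2


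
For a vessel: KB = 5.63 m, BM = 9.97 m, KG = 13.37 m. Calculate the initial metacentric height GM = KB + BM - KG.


Formula: GM = KB + BM - KG
Step 1 — KM = KB + BM = 5.63 + 9.97 = 15.6 m
Step 2 — GM = KM - KG = 15.6 - 13.37 = 2.23 m

2.23 m


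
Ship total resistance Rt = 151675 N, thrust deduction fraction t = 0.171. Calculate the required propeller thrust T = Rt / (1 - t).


Formula: T = Rt / (1 - t)
Step 1 — (1 - t) = 1 - 0.171 = 0.829
Step 2 — T = 151675 / 0.829 ≈ 182960 N (5 s.f.)

182960 N


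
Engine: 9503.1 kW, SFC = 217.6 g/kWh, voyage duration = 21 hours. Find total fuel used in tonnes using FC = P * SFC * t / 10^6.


Formula: FC (tonnes) = P * SFC * t / 1,000,000
Step 1 — P * SFC * t = 9503.1 * 217.6 * 21 = 43425365.76 g
Step 2 — FC (tonnes) = 43425365.76 / 1,000,000 ≈ 43.425 tonnes (5 s.f.)

43.425 tonnes


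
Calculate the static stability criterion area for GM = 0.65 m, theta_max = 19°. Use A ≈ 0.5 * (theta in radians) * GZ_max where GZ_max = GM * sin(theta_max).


Formula: GZ_max = GM * sin(theta); Area = 0.5 * theta_rad * GZ_max
Step 1 — GZ_max = 0.65 * sin(19°) = 0.65 * 0.325568 = 0.211619 m
Step 2 — theta_rad = 19 * pi/180 = 0.331613 rad
Step 3 — Area = 0.5 * 0.331613 * 0.211619 ≈ 0.035088 m·rad (5 s.f.)

0.035088 m·rad


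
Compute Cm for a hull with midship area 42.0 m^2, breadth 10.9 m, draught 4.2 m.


Formula: Cm = Am / (B * T)
Step 1 — B * T = 10.9 * 4.2 = 45.78 m^2
Step 2 — Cm = 42.0 / 45.78 ≈ 0.91743 (5 s.f.)

0.91743


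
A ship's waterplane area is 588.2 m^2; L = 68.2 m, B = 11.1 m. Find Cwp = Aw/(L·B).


Formula: Cwp = Aw / (L * B)
Step 1 — L * B = 68.2 * 11.1 = 757.02 m^2
Step 2 — Cwp = 588.2 / 757.02 ≈ 0.77699 (5 s.f.)

0.77699


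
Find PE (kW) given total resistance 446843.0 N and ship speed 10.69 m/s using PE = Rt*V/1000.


Formula: PE = Rt * V / 1000 (kW)
Step 1 — PE (W) = 446843.0 * 10.69 = 4776751.67 W
Step 2 — PE (kW) = 4776751.67 / 1000 ≈ 4776.8 kW (5 s.f.)

4776.8 kW


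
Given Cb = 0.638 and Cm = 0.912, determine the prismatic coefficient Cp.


Formula: Cp = Cb / Cm
Substituting: Cp = 0.638 / 0.912
Result: Cp ≈ 0.69956 (5 s.f.)

0.69956


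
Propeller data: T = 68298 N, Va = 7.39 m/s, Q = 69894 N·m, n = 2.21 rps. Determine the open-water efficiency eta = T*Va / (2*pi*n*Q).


Formula: eta = T * Va / (2 * pi * n * Q)
Step 1 — numerator = T * Va = 68298 * 7.39 = 504722.22
Step 2 — 2 * pi * n = 2 * pi * 2.21 = 13.88584
Step 3 — denominator = 13.88584 * 69894 = 970536.9
Step 4 — eta = 504722.22 / 970536.9 ≈ 0.52004 (5 s.f.)

0.52004


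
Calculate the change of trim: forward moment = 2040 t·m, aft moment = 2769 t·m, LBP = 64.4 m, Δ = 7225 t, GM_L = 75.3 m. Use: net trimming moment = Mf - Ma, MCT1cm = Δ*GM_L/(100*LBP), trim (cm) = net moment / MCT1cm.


Formula: net trimming moment = Mf - Ma; MCT1cm = Δ*GM_L/(100*LBP); trim = net moment / MCT1cm
Step 1 — net trimming moment = 2040 - 2769 = -729 t·m
Step 2 — MCT1cm = 7225 * 75.3 / (100 * 64.4) = 84.4786 t·m/cm
Step 3 — trim = -729 / 84.4786 ≈ -8.6294 cm (5 s.f.)

-8.6294 cm


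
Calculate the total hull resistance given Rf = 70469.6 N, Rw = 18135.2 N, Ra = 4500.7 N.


Formula: Rt = Rf + Rw + Ra
Substituting: Rt = 70469.6 + 18135.2 + 4500.7
Result: Rt = 93105.5 N

93105.5 N


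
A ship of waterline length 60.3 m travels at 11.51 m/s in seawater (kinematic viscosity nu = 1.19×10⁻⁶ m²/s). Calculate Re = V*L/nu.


Formula: Re = V * L / nu
Step 1 — V * L = 11.51 * 60.3 = 694.053 m^2/s
Step 2 — Re = 694.053 / 1.19e-6 = 5.83e+08

5.83e+08


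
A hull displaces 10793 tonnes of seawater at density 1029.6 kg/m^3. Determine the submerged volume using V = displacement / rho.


Formula: V = mass / rho
Step 1 — convert tonnes to kg: 10793 t * 1000 = 10793000 kg
Step 2 — V = 10793000 / 1029.6 ≈ 10483 m^3 (5 s.f.)

10483 m^3


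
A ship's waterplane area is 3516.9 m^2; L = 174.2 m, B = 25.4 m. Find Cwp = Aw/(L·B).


Formula: Cwp = Aw / (L * B)
Step 1 — L * B = 174.2 * 25.4 = 4424.68 m^2
Step 2 — Cwp = 3516.9 / 4424.68 ≈ 0.79484 (5 s.f.)

0.79484


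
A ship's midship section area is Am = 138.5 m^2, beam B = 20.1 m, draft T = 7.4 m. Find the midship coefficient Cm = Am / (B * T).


Formula: Cm = Am / (B * T)
Step 1 — B * T = 20.1 * 7.4 = 148.74 m^2
Step 2 — Cm = 138.5 / 148.74 ≈ 0.93116 (5 s.f.)

0.93116


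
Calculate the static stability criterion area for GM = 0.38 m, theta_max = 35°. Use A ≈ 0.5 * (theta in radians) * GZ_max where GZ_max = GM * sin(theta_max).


Formula: GZ_max = GM * sin(theta); Area = 0.5 * theta_rad * GZ_max
Step 1 — GZ_max = 0.38 * sin(35°) = 0.38 * 0.573576 = 0.217959 m
Step 2 — theta_rad = 35 * pi/180 = 0.610865 rad
Step 3 — Area = 0.5 * 0.610865 * 0.217959 ≈ 0.066572 m·rad (5 s.f.)

0.066572 m·rad


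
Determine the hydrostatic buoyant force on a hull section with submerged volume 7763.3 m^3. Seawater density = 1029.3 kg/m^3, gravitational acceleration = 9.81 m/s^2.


Formula: Fb = rho * g * V
Substituting: Fb = 1029.3 * 9.81 * 7763.3
Intermediate: 1029.3 * 9.81 = 10097.433
Result: Fb = 10097.433 * 7763.3 ≈ 78389000 N (5 s.f.)

78389000 N


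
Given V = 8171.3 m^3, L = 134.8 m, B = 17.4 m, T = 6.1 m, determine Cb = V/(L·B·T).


Formula: Cb = V / (L * B * T)
Step 1 — L * B * T = 134.8 * 17.4 * 6.1 = 14307.672 m^3
Step 2 — Cb = 8171.3 / 14307.672 ≈ 0.57111 (5 s.f.)

0.57111


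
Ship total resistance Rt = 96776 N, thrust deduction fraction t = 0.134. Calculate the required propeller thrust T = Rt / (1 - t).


Formula: T = Rt / (1 - t)
Step 1 — (1 - t) = 1 - 0.134 = 0.866
Step 2 — T = 96776 / 0.866 ≈ 111750 N (5 s.f.)

111750 N


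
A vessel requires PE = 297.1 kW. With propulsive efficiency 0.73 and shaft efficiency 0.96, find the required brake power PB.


Formula: PB = PE / (eta_D * eta_S)
Step 1 — combined efficiency = eta_D * eta_S = 0.73 * 0.96 = 0.7008
Step 2 — PB = 297.1 / 0.7008 ≈ 423.94 kW (5 s.f.)

423.94 kW


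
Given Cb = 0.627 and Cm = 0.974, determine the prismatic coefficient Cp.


Formula: Cp = Cb / Cm
Substituting: Cp = 0.627 / 0.974
Result: Cp ≈ 0.64374 (5 s.f.)

0.64374


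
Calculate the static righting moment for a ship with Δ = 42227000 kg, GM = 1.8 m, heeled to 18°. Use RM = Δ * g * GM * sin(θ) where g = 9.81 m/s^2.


Formula: GZ = GM * sin(theta); RM = disp * g * GZ
Step 1 — GZ = 1.8 * sin(18°) = 1.8 * 0.309017 = 0.556231 m
Step 2 — RM = 42227000 * 9.81 * 0.556231 ≈ 230420000 N·m (5 s.f.)

230420000 N·m


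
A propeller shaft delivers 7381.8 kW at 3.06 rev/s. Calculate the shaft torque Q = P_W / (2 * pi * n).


Formula: Q = P_W / (2 * pi * n)
Step 1 — P_W = 7381.8 kW * 1000 = 7381800.0 W
Step 2 — 2 * pi * n = 2 * pi * 3.06 = 19.226547
Step 3 — Q = 7381800.0 / 19.226547 ≈ 383940 N·m (5 s.f.)

383940 N·m


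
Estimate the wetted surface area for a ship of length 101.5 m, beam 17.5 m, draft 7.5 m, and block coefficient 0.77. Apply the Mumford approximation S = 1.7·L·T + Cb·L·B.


Formula: S = 1.7*L*T + V/T with V = Cb*L*B*T, i.e. S = L * (1.7*T + Cb*B)
Step 1 — 1.7*T = 1.7 * 7.5 = 12.75 m
Step 2 — Cb*B = 0.77 * 17.5 = 13.475 m
Step 3 — 1.7*T + Cb*B = 12.75 + 13.475 = 26.225 m
Step 4 — S = 101.5 * 26.225 ≈ 2661.8 m^2 (5 s.f.)

2661.8 m^2


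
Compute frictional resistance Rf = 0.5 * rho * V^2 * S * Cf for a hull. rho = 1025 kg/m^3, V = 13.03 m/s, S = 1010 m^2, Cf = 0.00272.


Formula: Rf = 0.5 * rho * V^2 * S * Cf
Step 1 — V^2 = 13.03^2 = 169.7809
Step 2 — 0.5 * rho * V^2 = 0.5 * 1025 * 169.7809 = 87012.71125
Step 3 — Rf = 87012.71125 * 1010 * 0.00272 ≈ 239040 N (5 s.f.)

239040 N


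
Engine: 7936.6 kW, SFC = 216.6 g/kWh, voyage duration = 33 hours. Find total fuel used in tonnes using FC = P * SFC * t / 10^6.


Formula: FC (tonnes) = P * SFC * t / 1,000,000
Step 1 — P * SFC * t = 7936.6 * 216.6 * 33 = 56729229.48 g
Step 2 — FC (tonnes) = 56729229.48 / 1,000,000 ≈ 56.729 tonnes (5 s.f.)

56.729 tonnes


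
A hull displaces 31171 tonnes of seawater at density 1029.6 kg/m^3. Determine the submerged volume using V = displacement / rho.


Formula: V = mass / rho
Step 1 — convert tonnes to kg: 31171 t * 1000 = 31171000 kg
Step 2 — V = 31171000 / 1029.6 ≈ 30275 m^3 (5 s.f.)

30275 m^3


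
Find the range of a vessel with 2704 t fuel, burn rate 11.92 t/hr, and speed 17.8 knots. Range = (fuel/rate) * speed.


Formula: endurance = fuel / rate; range = endurance * speed
Step 1 — endurance = 2704 / 11.92 = 226.8456 hours
Step 2 — range = 226.8456 * 17.8 ≈ 4037.9 nautical miles (5 s.f.)

4037.9 NM


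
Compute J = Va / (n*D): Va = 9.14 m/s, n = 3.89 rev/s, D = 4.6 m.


Formula: J = Va / (n * D)
Step 1 — n * D = 3.89 * 4.6 = 17.894
Step 2 — J = 9.14 / 17.894 ≈ 0.51079 (5 s.f.)

0.51079


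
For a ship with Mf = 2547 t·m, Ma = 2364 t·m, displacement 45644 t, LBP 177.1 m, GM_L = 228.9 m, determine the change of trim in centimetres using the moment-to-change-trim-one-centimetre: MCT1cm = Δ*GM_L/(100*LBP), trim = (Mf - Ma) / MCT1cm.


Formula: net trimming moment = Mf - Ma; MCT1cm = Δ*GM_L/(100*LBP); trim = net moment / MCT1cm
Step 1 — net trimming moment = 2547 - 2364 = 183 t·m
Step 2 — MCT1cm = 45644 * 228.9 / (100 * 177.1) = 589.9442 t·m/cm
Step 3 — trim = 183 / 589.9442 ≈ 0.31020 cm (5 s.f.)

0.31020 cm


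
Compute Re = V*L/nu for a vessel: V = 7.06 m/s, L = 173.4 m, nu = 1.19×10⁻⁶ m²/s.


Formula: Re = V * L / nu
Step 1 — V * L = 7.06 * 173.4 = 1224.204 m^2/s
Step 2 — Re = 1224.204 / 1.19e-6 = 1.03e+09

1.03e+09


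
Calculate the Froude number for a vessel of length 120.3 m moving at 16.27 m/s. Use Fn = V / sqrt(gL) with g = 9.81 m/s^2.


Formula: Fn = V / sqrt(g * L)
Step 1 — g * L = 9.81 * 120.3 = 1180.143
Step 2 — sqrt(g * L) = sqrt(1180.143) = 34.353209
Step 3 — Fn = 16.27 / 34.353209 ≈ 0.47361 (5 s.f.)

0.47361


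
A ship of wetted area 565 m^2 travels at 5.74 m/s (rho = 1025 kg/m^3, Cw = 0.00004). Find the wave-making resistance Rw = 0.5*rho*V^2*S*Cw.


Formula: Rw = 0.5 * rho * V^2 * S * Cw
Step 1 — V^2 = 5.74^2 = 32.9476
Step 2 — 0.5 * rho * V^2 = 0.5 * 1025 * 32.9476 = 16885.645
Step 3 — Rw = 16885.645 * 565 * 0.00004 ≈ 381.62 N (5 s.f.)

381.62 N


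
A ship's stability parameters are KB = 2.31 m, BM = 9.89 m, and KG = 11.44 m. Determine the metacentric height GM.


Formula: GM = KB + BM - KG
Step 1 — KM = KB + BM = 2.31 + 9.89 = 12.2 m
Step 2 — GM = KM - KG = 12.2 - 11.44 = 0.76 m

0.76 m


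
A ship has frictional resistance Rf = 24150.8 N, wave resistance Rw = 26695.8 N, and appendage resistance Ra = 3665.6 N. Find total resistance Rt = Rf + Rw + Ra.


Formula: Rt = Rf + Rw + Ra
Substituting: Rt = 24150.8 + 26695.8 + 3665.6
Result: Rt = 54512.2 N

54512.2 N


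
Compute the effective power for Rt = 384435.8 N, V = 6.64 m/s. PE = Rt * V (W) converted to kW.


Formula: PE = Rt * V / 1000 (kW)
Step 1 — PE (W) = 384435.8 * 6.64 = 2552653.712 W
Step 2 — PE (kW) = 2552653.712 / 1000 ≈ 2552.7 kW (5 s.f.)

2552.7 kW


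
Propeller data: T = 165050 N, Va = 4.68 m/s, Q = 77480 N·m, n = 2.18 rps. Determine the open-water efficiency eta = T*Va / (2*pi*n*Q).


Formula: eta = T * Va / (2 * pi * n * Q)
Step 1 — numerator = T * Va = 165050 * 4.68 = 772434.0
Step 2 — 2 * pi * n = 2 * pi * 2.18 = 13.697344
Step 3 — denominator = 13.697344 * 77480 = 1061270.21
Step 4 — eta = 772434.0 / 1061270.21 ≈ 0.72784 (5 s.f.)

0.72784


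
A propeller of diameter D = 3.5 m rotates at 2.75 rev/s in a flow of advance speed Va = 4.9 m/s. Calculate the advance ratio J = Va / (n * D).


Formula: J = Va / (n * D)
Step 1 — n * D = 2.75 * 3.5 = 9.625
Step 2 — J = 4.9 / 9.625 ≈ 0.50909 (5 s.f.)

0.50909


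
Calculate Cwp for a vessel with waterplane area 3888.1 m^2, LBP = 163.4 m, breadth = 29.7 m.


Formula: Cwp = Aw / (L * B)
Step 1 — L * B = 163.4 * 29.7 = 4852.98 m^2
Step 2 — Cwp = 3888.1 / 4852.98 ≈ 0.80118 (5 s.f.)

0.80118


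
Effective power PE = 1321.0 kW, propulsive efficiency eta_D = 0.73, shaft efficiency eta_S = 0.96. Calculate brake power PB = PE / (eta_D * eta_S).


Formula: PB = PE / (eta_D * eta_S)
Step 1 — combined efficiency = eta_D * eta_S = 0.73 * 0.96 = 0.7008
Step 2 — PB = 1321.0 / 0.7008 ≈ 1885.0 kW (5 s.f.)

1885.0 kW


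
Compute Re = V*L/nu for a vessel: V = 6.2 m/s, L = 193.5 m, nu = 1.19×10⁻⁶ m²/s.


Formula: Re = V * L / nu
Step 1 — V * L = 6.2 * 193.5 = 1199.7 m^2/s
Step 2 — Re = 1199.7 / 1.19e-6 = 1.01e+09

1.01e+09


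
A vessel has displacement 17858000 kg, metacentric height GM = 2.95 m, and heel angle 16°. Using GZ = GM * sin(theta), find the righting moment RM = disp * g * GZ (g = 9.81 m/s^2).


Formula: GZ = GM * sin(theta); RM = disp * g * GZ
Step 1 — GZ = 2.95 * sin(16°) = 2.95 * 0.275637 = 0.813129 m
Step 2 — RM = 17858000 * 9.81 * 0.813129 ≈ 142450000 N·m (5 s.f.)

142450000 N·m


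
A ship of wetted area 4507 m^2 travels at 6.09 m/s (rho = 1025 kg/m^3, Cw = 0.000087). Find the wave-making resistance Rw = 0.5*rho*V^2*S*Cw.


Formula: Rw = 0.5 * rho * V^2 * S * Cw
Step 1 — V^2 = 6.09^2 = 37.0881
Step 2 — 0.5 * rho * V^2 = 0.5 * 1025 * 37.0881 = 19007.65125
Step 3 — Rw = 19007.65125 * 4507 * 0.000087 ≈ 7453.1 N (5 s.f.)

7453.1 N


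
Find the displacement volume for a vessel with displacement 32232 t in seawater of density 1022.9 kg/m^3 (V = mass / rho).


Formula: V = mass / rho
Step 1 — convert tonnes to kg: 32232 t * 1000 = 32232000 kg
Step 2 — V = 32232000 / 1022.9 ≈ 31510 m^3 (5 s.f.)

31510 m^3


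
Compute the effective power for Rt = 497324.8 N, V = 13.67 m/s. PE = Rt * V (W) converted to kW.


Formula: PE = Rt * V / 1000 (kW)
Step 1 — PE (W) = 497324.8 * 13.67 = 6798430.016 W
Step 2 — PE (kW) = 6798430.016 / 1000 ≈ 6798.4 kW (5 s.f.)

6798.4 kW


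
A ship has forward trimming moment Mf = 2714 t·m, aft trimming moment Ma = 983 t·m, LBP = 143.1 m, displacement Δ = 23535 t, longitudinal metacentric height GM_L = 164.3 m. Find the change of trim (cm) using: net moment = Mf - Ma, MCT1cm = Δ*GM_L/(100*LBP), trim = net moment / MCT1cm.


Formula: net trimming moment = Mf - Ma; MCT1cm = Δ*GM_L/(100*LBP); trim = net moment / MCT1cm
Step 1 — net trimming moment = 2714 - 983 = 1731 t·m
Step 2 — MCT1cm = 23535 * 164.3 / (100 * 143.1) = 270.2167 t·m/cm
Step 3 — trim = 1731 / 270.2167 ≈ 6.4060 cm (5 s.f.)

6.4060 cm


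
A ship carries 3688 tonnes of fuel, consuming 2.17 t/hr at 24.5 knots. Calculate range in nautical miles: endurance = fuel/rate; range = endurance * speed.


Formula: endurance = fuel / rate; range = endurance * speed
Step 1 — endurance = 3688 / 2.17 = 1699.5392 hours
Step 2 — range = 1699.5392 * 24.5 ≈ 41639 nautical miles (5 s.f.)

41639 NM


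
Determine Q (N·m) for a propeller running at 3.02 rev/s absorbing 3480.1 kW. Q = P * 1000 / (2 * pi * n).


Formula: Q = P_W / (2 * pi * n)
Step 1 — P_W = 3480.1 kW * 1000 = 3480100.0 W
Step 2 — 2 * pi * n = 2 * pi * 3.02 = 18.97522
Step 3 — Q = 3480100.0 / 18.97522 ≈ 183400 N·m (5 s.f.)

183400 N·m


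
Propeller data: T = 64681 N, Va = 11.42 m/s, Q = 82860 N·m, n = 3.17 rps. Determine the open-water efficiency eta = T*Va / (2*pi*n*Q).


Formula: eta = T * Va / (2 * pi * n * Q)
Step 1 — numerator = T * Va = 64681 * 11.42 = 738657.02
Step 2 — 2 * pi * n = 2 * pi * 3.17 = 19.917697
Step 3 — denominator = 19.917697 * 82860 = 1650380.37
Step 4 — eta = 738657.02 / 1650380.37 ≈ 0.44757 (5 s.f.)

0.44757


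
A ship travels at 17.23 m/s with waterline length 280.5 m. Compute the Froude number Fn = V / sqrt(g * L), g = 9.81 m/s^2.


Formula: Fn = V / sqrt(g * L)
Step 1 — g * L = 9.81 * 280.5 = 2751.705
Step 2 — sqrt(g * L) = sqrt(2751.705) = 52.456696
Step 3 — Fn = 17.23 / 52.456696 ≈ 0.32846 (5 s.f.)

0.32846


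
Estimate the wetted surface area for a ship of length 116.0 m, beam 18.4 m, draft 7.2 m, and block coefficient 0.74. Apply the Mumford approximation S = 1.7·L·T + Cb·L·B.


Formula: S = 1.7*L*T + V/T with V = Cb*L*B*T, i.e. S = L * (1.7*T + Cb*B)
Step 1 — 1.7*T = 1.7 * 7.2 = 12.24 m
Step 2 — Cb*B = 0.74 * 18.4 = 13.616 m
Step 3 — 1.7*T + Cb*B = 12.24 + 13.616 = 25.856 m
Step 4 — S = 116.0 * 25.856 ≈ 2999.3 m^2 (5 s.f.)

2999.3 m^2


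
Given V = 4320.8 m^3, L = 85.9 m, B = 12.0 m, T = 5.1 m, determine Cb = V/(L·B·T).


Formula: Cb = V / (L * B * T)
Step 1 — L * B * T = 85.9 * 12.0 * 5.1 = 5257.08 m^3
Step 2 — Cb = 4320.8 / 5257.08 ≈ 0.82190 (5 s.f.)

0.82190


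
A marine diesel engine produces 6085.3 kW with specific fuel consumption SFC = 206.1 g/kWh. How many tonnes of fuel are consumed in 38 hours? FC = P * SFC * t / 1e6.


Formula: FC (tonnes) = P * SFC * t / 1,000,000
Step 1 — P * SFC * t = 6085.3 * 206.1 * 38 = 47658852.54 g
Step 2 — FC (tonnes) = 47658852.54 / 1,000,000 ≈ 47.659 tonnes (5 s.f.)

47.659 tonnes


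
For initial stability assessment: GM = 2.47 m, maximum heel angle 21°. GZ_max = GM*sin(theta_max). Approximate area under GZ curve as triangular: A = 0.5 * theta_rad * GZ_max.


Formula: GZ_max = GM * sin(theta); Area = 0.5 * theta_rad * GZ_max
Step 1 — GZ_max = 2.47 * sin(21°) = 2.47 * 0.358368 = 0.885169 m
Step 2 — theta_rad = 21 * pi/180 = 0.366519 rad
Step 3 — Area = 0.5 * 0.366519 * 0.885169 ≈ 0.16222 m·rad (5 s.f.)

0.16222 m·rad


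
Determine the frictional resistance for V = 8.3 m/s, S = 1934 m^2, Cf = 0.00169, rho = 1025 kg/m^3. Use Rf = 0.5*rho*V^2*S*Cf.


Formula: Rf = 0.5 * rho * V^2 * S * Cf
Step 1 — V^2 = 8.3^2 = 68.89
Step 2 — 0.5 * rho * V^2 = 0.5 * 1025 * 68.89 = 35306.125
Step 3 — Rf = 35306.125 * 1934 * 0.00169 ≈ 115400 N (5 s.f.)

115400 N


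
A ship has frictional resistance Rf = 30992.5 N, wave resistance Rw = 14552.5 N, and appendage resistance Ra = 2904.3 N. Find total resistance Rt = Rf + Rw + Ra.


Formula: Rt = Rf + Rw + Ra
Substituting: Rt = 30992.5 + 14552.5 + 2904.3
Result: Rt = 48449.3 N

48449.3 N


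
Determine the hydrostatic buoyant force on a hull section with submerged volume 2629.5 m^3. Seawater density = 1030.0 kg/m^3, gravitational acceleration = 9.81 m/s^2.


Formula: Fb = rho * g * V
Substituting: Fb = 1030.0 * 9.81 * 2629.5
Intermediate: 1030.0 * 9.81 = 10104.3
Result: Fb = 10104.3 * 2629.5 ≈ 26569000 N (5 s.f.)

26569000 N


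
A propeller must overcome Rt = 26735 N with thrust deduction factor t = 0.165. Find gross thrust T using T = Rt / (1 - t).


Formula: T = Rt / (1 - t)
Step 1 — (1 - t) = 1 - 0.165 = 0.835
Step 2 — T = 26735 / 0.835 ≈ 32018 N (5 s.f.)

32018 N


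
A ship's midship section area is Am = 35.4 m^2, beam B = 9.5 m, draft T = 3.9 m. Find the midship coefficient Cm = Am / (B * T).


Formula: Cm = Am / (B * T)
Step 1 — B * T = 9.5 * 3.9 = 37.05 m^2
Step 2 — Cm = 35.4 / 37.05 ≈ 0.95547 (5 s.f.)

0.95547


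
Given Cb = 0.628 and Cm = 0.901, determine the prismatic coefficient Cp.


Formula: Cp = Cb / Cm
Substituting: Cp = 0.628 / 0.901
Result: Cp ≈ 0.69700 (5 s.f.)

0.69700


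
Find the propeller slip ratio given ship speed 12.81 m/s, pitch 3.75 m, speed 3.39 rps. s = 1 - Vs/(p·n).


Formula: s = 1 - Vs / (p * n)
Step 1 — p * n = 3.75 * 3.39 = 12.7125
Step 2 — Vs / (p*n) = 12.81 / 12.7125 = 1.00767 (6 d.p.)
Step 3 — s = 1 - 1.00767 = -0.00767

-0.00767


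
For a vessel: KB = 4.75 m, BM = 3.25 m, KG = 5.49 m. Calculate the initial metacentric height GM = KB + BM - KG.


Formula: GM = KB + BM - KG
Step 1 — KM = KB + BM = 4.75 + 3.25 = 8.0 m
Step 2 — GM = KM - KG = 8.0 - 5.49 = 2.51 m

2.51 m


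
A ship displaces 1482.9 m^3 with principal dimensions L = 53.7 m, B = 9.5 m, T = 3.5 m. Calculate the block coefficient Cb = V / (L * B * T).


Formula: Cb = V / (L * B * T)
Step 1 — L * B * T = 53.7 * 9.5 * 3.5 = 1785.525 m^3
Step 2 — Cb = 1482.9 / 1785.525 ≈ 0.83051 (5 s.f.)

0.83051


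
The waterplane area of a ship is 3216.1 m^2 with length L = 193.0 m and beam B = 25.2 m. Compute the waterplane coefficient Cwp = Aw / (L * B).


Formula: Cwp = Aw / (L * B)
Step 1 — L * B = 193.0 * 25.2 = 4863.6 m^2
Step 2 — Cwp = 3216.1 / 4863.6 ≈ 0.66126 (5 s.f.)

0.66126


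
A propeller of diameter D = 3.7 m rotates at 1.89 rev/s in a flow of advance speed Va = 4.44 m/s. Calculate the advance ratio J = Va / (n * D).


Formula: J = Va / (n * D)
Step 1 — n * D = 1.89 * 3.7 = 6.993
Step 2 — J = 4.44 / 6.993 ≈ 0.63492 (5 s.f.)

0.63492


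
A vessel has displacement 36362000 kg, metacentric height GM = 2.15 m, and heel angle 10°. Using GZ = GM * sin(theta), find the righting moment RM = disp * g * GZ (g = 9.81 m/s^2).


Formula: GZ = GM * sin(theta); RM = disp * g * GZ
Step 1 — GZ = 2.15 * sin(10°) = 2.15 * 0.173648 = 0.373343 m
Step 2 — RM = 36362000 * 9.81 * 0.373343 ≈ 133180000 N·m (5 s.f.)

133180000 N·m


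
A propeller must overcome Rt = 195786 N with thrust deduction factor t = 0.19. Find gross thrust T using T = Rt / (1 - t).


Formula: T = Rt / (1 - t)
Step 1 — (1 - t) = 1 - 0.19 = 0.81
Step 2 — T = 195786 / 0.81 ≈ 241710 N (5 s.f.)

241710 N


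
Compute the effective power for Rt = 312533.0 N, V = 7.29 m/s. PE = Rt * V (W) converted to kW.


Formula: PE = Rt * V / 1000 (kW)
Step 1 — PE (W) = 312533.0 * 7.29 = 2278365.57 W
Step 2 — PE (kW) = 2278365.57 / 1000 ≈ 2278.4 kW (5 s.f.)

2278.4 kW


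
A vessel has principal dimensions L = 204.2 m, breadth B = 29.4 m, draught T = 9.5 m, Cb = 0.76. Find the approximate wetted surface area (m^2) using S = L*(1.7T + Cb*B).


Formula: S = 1.7*L*T + V/T with V = Cb*L*B*T, i.e. S = L * (1.7*T + Cb*B)
Step 1 — 1.7*T = 1.7 * 9.5 = 16.15 m
Step 2 — Cb*B = 0.76 * 29.4 = 22.344 m
Step 3 — 1.7*T + Cb*B = 16.15 + 22.344 = 38.494 m
Step 4 — S = 204.2 * 38.494 ≈ 7860.5 m^2 (5 s.f.)

7860.5 m^2


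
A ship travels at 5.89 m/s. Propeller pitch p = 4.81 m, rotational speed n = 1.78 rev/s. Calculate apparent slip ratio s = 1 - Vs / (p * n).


Formula: s = 1 - Vs / (p * n)
Step 1 — p * n = 4.81 * 1.78 = 8.5618
Step 2 — Vs / (p*n) = 5.89 / 8.5618 = 0.687939 (6 d.p.)
Step 3 — s = 1 - 0.687939 = 0.312061

0.312061


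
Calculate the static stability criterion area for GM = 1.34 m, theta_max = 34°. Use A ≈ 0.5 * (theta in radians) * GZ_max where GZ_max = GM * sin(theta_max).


Formula: GZ_max = GM * sin(theta); Area = 0.5 * theta_rad * GZ_max
Step 1 — GZ_max = 1.34 * sin(34°) = 1.34 * 0.559193 = 0.749319 m
Step 2 — theta_rad = 34 * pi/180 = 0.593412 rad
Step 3 — Area = 0.5 * 0.593412 * 0.749319 ≈ 0.22233 m·rad (5 s.f.)

0.22233 m·rad


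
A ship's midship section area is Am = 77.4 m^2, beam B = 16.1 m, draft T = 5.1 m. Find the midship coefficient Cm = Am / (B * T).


Formula: Cm = Am / (B * T)
Step 1 — B * T = 16.1 * 5.1 = 82.11 m^2
Step 2 — Cm = 77.4 / 82.11 ≈ 0.94264 (5 s.f.)

0.94264


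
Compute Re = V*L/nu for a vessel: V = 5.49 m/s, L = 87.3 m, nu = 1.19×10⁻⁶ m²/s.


Formula: Re = V * L / nu
Step 1 — V * L = 5.49 * 87.3 = 479.277 m^2/s
Step 2 — Re = 479.277 / 1.19e-6 = 4.03e+08

4.03e+08


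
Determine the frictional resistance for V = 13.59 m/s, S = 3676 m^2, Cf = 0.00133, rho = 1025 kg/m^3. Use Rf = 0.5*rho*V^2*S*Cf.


Formula: Rf = 0.5 * rho * V^2 * S * Cf
Step 1 — V^2 = 13.59^2 = 184.6881
Step 2 — 0.5 * rho * V^2 = 0.5 * 1025 * 184.6881 = 94652.65125
Step 3 — Rf = 94652.65125 * 3676 * 0.00133 ≈ 462760 N (5 s.f.)

462760 N


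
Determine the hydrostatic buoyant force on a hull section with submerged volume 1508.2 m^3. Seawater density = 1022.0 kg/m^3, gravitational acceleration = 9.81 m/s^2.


Formula: Fb = rho * g * V
Substituting: Fb = 1022.0 * 9.81 * 1508.2
Intermediate: 1022.0 * 9.81 = 10025.82
Result: Fb = 10025.82 * 1508.2 ≈ 15121000 N (5 s.f.)

15121000 N


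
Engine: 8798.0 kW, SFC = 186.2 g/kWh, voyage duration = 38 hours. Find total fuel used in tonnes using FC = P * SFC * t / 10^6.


Formula: FC (tonnes) = P * SFC * t / 1,000,000
Step 1 — P * SFC * t = 8798.0 * 186.2 * 38 = 62251128.8 g
Step 2 — FC (tonnes) = 62251128.8 / 1,000,000 ≈ 62.251 tonnes (5 s.f.)

62.251 tonnes


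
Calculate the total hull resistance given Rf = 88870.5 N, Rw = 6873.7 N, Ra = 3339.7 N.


Formula: Rt = Rf + Rw + Ra
Substituting: Rt = 88870.5 + 6873.7 + 3339.7
Result: Rt = 99083.9 N

99083.9 N


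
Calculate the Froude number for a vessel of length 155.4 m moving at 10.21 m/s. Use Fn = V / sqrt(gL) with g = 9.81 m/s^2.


Formula: Fn = V / sqrt(g * L)
Step 1 — g * L = 9.81 * 155.4 = 1524.474
Step 2 — sqrt(g * L) = sqrt(1524.474) = 39.044513
Step 3 — Fn = 10.21 / 39.044513 ≈ 0.26150 (5 s.f.)

0.26150


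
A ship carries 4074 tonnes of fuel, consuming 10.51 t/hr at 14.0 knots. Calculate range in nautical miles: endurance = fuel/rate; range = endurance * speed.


Formula: endurance = fuel / rate; range = endurance * speed
Step 1 — endurance = 4074 / 10.51 = 387.6308 hours
Step 2 — range = 387.6308 * 14.0 ≈ 5426.8 nautical miles (5 s.f.)

5426.8 NM


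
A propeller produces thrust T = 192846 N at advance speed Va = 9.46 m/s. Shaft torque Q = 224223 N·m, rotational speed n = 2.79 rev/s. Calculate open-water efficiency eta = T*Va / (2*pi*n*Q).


Formula: eta = T * Va / (2 * pi * n * Q)
Step 1 — numerator = T * Va = 192846 * 9.46 = 1824323.16
Step 2 — 2 * pi * n = 2 * pi * 2.79 = 17.530087
Step 3 — denominator = 17.530087 * 224223 = 3930648.7
Step 4 — eta = 1824323.16 / 3930648.7 ≈ 0.46413 (5 s.f.)

0.46413


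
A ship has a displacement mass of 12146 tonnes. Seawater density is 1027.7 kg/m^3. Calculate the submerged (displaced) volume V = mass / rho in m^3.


Formula: V = mass / rho
Step 1 — convert tonnes to kg: 12146 t * 1000 = 12146000 kg
Step 2 — V = 12146000 / 1027.7 ≈ 11819 m^3 (5 s.f.)

11819 m^3


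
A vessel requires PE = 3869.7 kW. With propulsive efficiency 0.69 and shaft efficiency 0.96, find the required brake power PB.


Formula: PB = PE / (eta_D * eta_S)
Step 1 — combined efficiency = eta_D * eta_S = 0.69 * 0.96 = 0.6624
Step 2 — PB = 3869.7 / 0.6624 ≈ 5841.9 kW (5 s.f.)

5841.9 kW


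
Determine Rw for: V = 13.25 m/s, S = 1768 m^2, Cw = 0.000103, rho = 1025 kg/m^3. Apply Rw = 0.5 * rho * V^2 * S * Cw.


Formula: Rw = 0.5 * rho * V^2 * S * Cw
Step 1 — V^2 = 13.25^2 = 175.5625
Step 2 — 0.5 * rho * V^2 = 0.5 * 1025 * 175.5625 = 89975.78125
Step 3 — Rw = 89975.78125 * 1768 * 0.000103 ≈ 16385 N (5 s.f.)

16385 N


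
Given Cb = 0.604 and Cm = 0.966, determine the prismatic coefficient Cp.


Formula: Cp = Cb / Cm
Substituting: Cp = 0.604 / 0.966
Result: Cp ≈ 0.62526 (5 s.f.)

0.62526


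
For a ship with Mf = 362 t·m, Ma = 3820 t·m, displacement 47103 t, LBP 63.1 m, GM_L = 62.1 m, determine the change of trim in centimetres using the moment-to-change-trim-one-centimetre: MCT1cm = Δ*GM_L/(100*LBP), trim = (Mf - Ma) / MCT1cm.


Formula: net trimming moment = Mf - Ma; MCT1cm = Δ*GM_L/(100*LBP); trim = net moment / MCT1cm
Step 1 — net trimming moment = 362 - 3820 = -3458 t·m
Step 2 — MCT1cm = 47103 * 62.1 / (100 * 63.1) = 463.5652 t·m/cm
Step 3 — trim = -3458 / 463.5652 ≈ -7.4596 cm (5 s.f.)

-7.4596 cm


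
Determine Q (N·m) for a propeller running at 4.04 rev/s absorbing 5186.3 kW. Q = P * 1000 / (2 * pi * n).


Formula: Q = P_W / (2 * pi * n)
Step 1 — P_W = 5186.3 kW * 1000 = 5186300.0 W
Step 2 — 2 * pi * n = 2 * pi * 4.04 = 25.384069
Step 3 — Q = 5186300.0 / 25.384069 ≈ 204310 N·m (5 s.f.)

204310 N·m


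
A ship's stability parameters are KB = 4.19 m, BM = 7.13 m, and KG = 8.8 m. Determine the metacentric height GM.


Formula: GM = KB + BM - KG
Step 1 — KM = KB + BM = 4.19 + 7.13 = 11.32 m
Step 2 — GM = KM - KG = 11.32 - 8.8 = 2.52 m

2.52 m


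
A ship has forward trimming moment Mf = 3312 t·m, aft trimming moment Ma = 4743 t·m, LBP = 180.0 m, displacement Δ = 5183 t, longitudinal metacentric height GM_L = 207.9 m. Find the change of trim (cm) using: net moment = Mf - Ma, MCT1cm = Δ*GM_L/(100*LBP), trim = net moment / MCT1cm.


Formula: net trimming moment = Mf - Ma; MCT1cm = Δ*GM_L/(100*LBP); trim = net moment / MCT1cm
Step 1 — net trimming moment = 3312 - 4743 = -1431 t·m
Step 2 — MCT1cm = 5183 * 207.9 / (100 * 180.0) = 59.8636 t·m/cm
Step 3 — trim = -1431 / 59.8636 ≈ -23.904 cm (5 s.f.)

-23.904 cm


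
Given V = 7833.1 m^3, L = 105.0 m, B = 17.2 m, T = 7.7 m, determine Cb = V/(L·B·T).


Formula: Cb = V / (L * B * T)
Step 1 — L * B * T = 105.0 * 17.2 * 7.7 = 13906.2 m^3
Step 2 — Cb = 7833.1 / 13906.2 ≈ 0.56328 (5 s.f.)

0.56328


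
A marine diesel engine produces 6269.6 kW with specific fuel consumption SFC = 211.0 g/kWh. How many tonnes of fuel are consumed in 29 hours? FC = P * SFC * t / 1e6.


Formula: FC (tonnes) = P * SFC * t / 1,000,000
Step 1 — P * SFC * t = 6269.6 * 211.0 * 29 = 38363682.4 g
Step 2 — FC (tonnes) = 38363682.4 / 1,000,000 ≈ 38.364 tonnes (5 s.f.)

38.364 tonnes


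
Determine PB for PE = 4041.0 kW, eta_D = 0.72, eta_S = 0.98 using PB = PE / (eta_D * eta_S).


Formula: PB = PE / (eta_D * eta_S)
Step 1 — combined efficiency = eta_D * eta_S = 0.72 * 0.98 = 0.7056
Step 2 — PB = 4041.0 / 0.7056 ≈ 5727.0 kW (5 s.f.)

5727.0 kW


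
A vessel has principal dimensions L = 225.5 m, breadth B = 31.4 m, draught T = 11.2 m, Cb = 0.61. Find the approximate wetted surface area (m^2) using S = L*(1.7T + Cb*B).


Formula: S = 1.7*L*T + V/T with V = Cb*L*B*T, i.e. S = L * (1.7*T + Cb*B)
Step 1 — 1.7*T = 1.7 * 11.2 = 19.04 m
Step 2 — Cb*B = 0.61 * 31.4 = 19.154 m
Step 3 — 1.7*T + Cb*B = 19.04 + 19.154 = 38.194 m
Step 4 — S = 225.5 * 38.194 ≈ 8612.7 m^2 (5 s.f.)

8612.7 m^2


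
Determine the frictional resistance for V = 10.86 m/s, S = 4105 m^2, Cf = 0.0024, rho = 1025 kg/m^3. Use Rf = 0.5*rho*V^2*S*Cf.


Formula: Rf = 0.5 * rho * V^2 * S * Cf
Step 1 — V^2 = 10.86^2 = 117.9396
Step 2 — 0.5 * rho * V^2 = 0.5 * 1025 * 117.9396 = 60444.045
Step 3 — Rf = 60444.045 * 4105 * 0.0024 ≈ 595490 N (5 s.f.)

595490 N


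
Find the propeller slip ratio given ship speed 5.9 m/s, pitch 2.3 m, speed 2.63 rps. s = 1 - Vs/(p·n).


Formula: s = 1 - Vs / (p * n)
Step 1 — p * n = 2.3 * 2.63 = 6.049
Step 2 — Vs / (p*n) = 5.9 / 6.049 = 0.975368 (6 d.p.)
Step 3 — s = 1 - 0.975368 = 0.024632

0.024632


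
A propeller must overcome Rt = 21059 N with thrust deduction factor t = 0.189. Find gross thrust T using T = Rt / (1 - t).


Formula: T = Rt / (1 - t)
Step 1 — (1 - t) = 1 - 0.189 = 0.811
Step 2 — T = 21059 / 0.811 ≈ 25967 N (5 s.f.)

25967 N


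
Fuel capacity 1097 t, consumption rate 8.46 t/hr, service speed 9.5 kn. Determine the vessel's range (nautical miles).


Formula: endurance = fuel / rate; range = endurance * speed
Step 1 — endurance = 1097 / 8.46 = 129.669 hours
Step 2 — range = 129.669 * 9.5 ≈ 1231.9 nautical miles (5 s.f.)

1231.9 NM


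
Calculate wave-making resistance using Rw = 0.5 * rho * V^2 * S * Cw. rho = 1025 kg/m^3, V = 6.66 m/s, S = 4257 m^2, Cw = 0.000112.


Formula: Rw = 0.5 * rho * V^2 * S * Cw
Step 1 — V^2 = 6.66^2 = 44.3556
Step 2 — 0.5 * rho * V^2 = 0.5 * 1025 * 44.3556 = 22732.245
Step 3 — Rw = 22732.245 * 4257 * 0.000112 ≈ 10838 N (5 s.f.)

10838 N


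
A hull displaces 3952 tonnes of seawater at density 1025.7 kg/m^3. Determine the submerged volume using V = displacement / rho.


Formula: V = mass / rho
Step 1 — convert tonnes to kg: 3952 t * 1000 = 3952000 kg
Step 2 — V = 3952000 / 1025.7 ≈ 3853.0 m^3 (5 s.f.)

3853.0 m^3


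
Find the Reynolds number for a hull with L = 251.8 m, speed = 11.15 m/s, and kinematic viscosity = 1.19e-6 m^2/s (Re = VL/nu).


Formula: Re = V * L / nu
Step 1 — V * L = 11.15 * 251.8 = 2807.57 m^2/s
Step 2 — Re = 2807.57 / 1.19e-6 = 2.36e+09

2.36e+09


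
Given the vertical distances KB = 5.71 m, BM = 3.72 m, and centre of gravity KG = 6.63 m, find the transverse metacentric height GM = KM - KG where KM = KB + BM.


Formula: GM = KB + BM - KG
Step 1 — KM = KB + BM = 5.71 + 3.72 = 9.43 m
Step 2 — GM = KM - KG = 9.43 - 6.63 = 2.8 m

2.8 m


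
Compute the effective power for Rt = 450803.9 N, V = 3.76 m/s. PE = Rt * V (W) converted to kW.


Formula: PE = Rt * V / 1000 (kW)
Step 1 — PE (W) = 450803.9 * 3.76 = 1695022.664 W
Step 2 — PE (kW) = 1695022.664 / 1000 ≈ 1695.0 kW (5 s.f.)

1695.0 kW


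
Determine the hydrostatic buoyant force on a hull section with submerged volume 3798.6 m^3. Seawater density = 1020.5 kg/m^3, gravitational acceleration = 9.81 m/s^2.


Formula: Fb = rho * g * V
Substituting: Fb = 1020.5 * 9.81 * 3798.6
Intermediate: 1020.5 * 9.81 = 10011.105
Result: Fb = 10011.105 * 3798.6 ≈ 38028000 N (5 s.f.)

38028000 N


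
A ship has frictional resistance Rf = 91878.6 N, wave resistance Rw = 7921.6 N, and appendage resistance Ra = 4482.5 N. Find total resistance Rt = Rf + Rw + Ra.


Formula: Rt = Rf + Rw + Ra
Substituting: Rt = 91878.6 + 7921.6 + 4482.5
Result: Rt = 104282.7 N

104282.7 N


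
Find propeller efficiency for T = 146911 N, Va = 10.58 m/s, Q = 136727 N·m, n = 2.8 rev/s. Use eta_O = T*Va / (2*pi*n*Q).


Formula: eta = T * Va / (2 * pi * n * Q)
Step 1 — numerator = T * Va = 146911 * 10.58 = 1554318.38
Step 2 — 2 * pi * n = 2 * pi * 2.8 = 17.592919
Step 3 — denominator = 17.592919 * 136727 = 2405427.04
Step 4 — eta = 1554318.38 / 2405427.04 ≈ 0.64617 (5 s.f.)

0.64617


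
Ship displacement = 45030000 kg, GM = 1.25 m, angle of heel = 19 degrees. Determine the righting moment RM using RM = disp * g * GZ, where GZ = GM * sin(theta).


Formula: GZ = GM * sin(theta); RM = disp * g * GZ
Step 1 — GZ = 1.25 * sin(19°) = 1.25 * 0.325568 = 0.40696 m
Step 2 — RM = 45030000 * 9.81 * 0.40696 ≈ 179770000 N·m (5 s.f.)

179770000 N·m


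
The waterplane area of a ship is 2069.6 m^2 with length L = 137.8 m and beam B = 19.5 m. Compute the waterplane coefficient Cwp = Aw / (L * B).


Formula: Cwp = Aw / (L * B)
Step 1 — L * B = 137.8 * 19.5 = 2687.1 m^2
Step 2 — Cwp = 2069.6 / 2687.1 ≈ 0.77020 (5 s.f.)

0.77020


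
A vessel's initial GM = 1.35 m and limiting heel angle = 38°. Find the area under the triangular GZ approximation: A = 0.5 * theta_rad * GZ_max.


Formula: GZ_max = GM * sin(theta); Area = 0.5 * theta_rad * GZ_max
Step 1 — GZ_max = 1.35 * sin(38°) = 1.35 * 0.615661 = 0.831142 m
Step 2 — theta_rad = 38 * pi/180 = 0.663225 rad
Step 3 — Area = 0.5 * 0.663225 * 0.831142 ≈ 0.27562 m·rad (5 s.f.)

0.27562 m·rad


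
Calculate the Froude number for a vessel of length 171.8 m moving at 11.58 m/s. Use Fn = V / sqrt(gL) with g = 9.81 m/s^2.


Formula: Fn = V / sqrt(g * L)
Step 1 — g * L = 9.81 * 171.8 = 1685.358
Step 2 — sqrt(g * L) = sqrt(1685.358) = 41.053112
Step 3 — Fn = 11.58 / 41.053112 ≈ 0.28207 (5 s.f.)

0.28207


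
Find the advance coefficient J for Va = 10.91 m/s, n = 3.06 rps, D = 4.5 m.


Formula: J = Va / (n * D)
Step 1 — n * D = 3.06 * 4.5 = 13.77
Step 2 — J = 10.91 / 13.77 ≈ 0.79230 (5 s.f.)

0.79230


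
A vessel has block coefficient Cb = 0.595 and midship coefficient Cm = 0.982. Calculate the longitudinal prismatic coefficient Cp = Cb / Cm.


Formula: Cp = Cb / Cm
Substituting: Cp = 0.595 / 0.982
Result: Cp ≈ 0.60591 (5 s.f.)

0.60591


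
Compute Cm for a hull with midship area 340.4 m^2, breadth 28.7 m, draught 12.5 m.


Formula: Cm = Am / (B * T)
Step 1 — B * T = 28.7 * 12.5 = 358.75 m^2
Step 2 — Cm = 340.4 / 358.75 ≈ 0.94885 (5 s.f.)

0.94885


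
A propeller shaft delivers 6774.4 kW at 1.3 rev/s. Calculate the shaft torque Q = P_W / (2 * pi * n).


Formula: Q = P_W / (2 * pi * n)
Step 1 — P_W = 6774.4 kW * 1000 = 6774400.0 W
Step 2 — 2 * pi * n = 2 * pi * 1.3 = 8.168141
Step 3 — Q = 6774400.0 / 8.168141 ≈ 829370 N·m (5 s.f.)

829370 N·m


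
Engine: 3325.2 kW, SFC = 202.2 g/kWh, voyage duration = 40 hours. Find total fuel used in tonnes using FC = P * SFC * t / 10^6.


Formula: FC (tonnes) = P * SFC * t / 1,000,000
Step 1 — P * SFC * t = 3325.2 * 202.2 * 40 = 26894217.6 g
Step 2 — FC (tonnes) = 26894217.6 / 1,000,000 ≈ 26.894 tonnes (5 s.f.)

26.894 tonnes


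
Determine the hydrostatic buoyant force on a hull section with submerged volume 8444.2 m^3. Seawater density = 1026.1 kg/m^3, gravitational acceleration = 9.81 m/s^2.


Formula: Fb = rho * g * V
Substituting: Fb = 1026.1 * 9.81 * 8444.2
Intermediate: 1026.1 * 9.81 = 10066.041
Result: Fb = 10066.041 * 8444.2 ≈ 85000000 N (5 s.f.)

85000000 N


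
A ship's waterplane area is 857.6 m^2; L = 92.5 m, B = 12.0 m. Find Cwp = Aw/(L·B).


Formula: Cwp = Aw / (L * B)
Step 1 — L * B = 92.5 * 12.0 = 1110.0 m^2
Step 2 — Cwp = 857.6 / 1110.0 ≈ 0.77261 (5 s.f.)

0.77261


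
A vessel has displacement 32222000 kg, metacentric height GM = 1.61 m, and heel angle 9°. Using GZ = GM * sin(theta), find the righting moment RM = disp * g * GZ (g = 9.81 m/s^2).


Formula: GZ = GM * sin(theta); RM = disp * g * GZ
Step 1 — GZ = 1.61 * sin(9°) = 1.61 * 0.156434 = 0.251859 m
Step 2 — RM = 32222000 * 9.81 * 0.251859 ≈ 79612000 N·m (5 s.f.)

79612000 N·m
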